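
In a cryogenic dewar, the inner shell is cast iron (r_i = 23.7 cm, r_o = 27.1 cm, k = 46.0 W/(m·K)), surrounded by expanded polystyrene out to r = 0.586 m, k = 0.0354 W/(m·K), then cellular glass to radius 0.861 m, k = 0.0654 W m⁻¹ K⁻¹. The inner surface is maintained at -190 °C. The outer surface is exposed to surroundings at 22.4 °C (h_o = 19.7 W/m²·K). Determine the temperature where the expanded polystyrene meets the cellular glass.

Resistance network (inner→outer):
  R_cast iron = (1/0.237 − 1/0.271)/(4πk) = 0.5294/(4π·46.0) = 9.158×10^-4 K/W
  R_expanded polystyrene = (1/0.271 − 1/0.586)/(4πk) = 1.984/(4π·0.0354) = 4.459 K/W
  R_cellular glass = (1/0.586 − 1/0.861)/(4πk) = 0.5450/(4π·0.0654) = 0.6632 K/W
  R_conv,out = 1/(4πr²h) = 1/(4π·0.861²·19.7) = 0.005449 K/W
ΣR = 9.158×10^-4 + 4.459 + 0.6632 + 0.005449 = 5.129 K/W
Q = ΔT/ΣR = (-190 °C − 22.4 °C)/5.129 = -41.41 W
From the inner boundary to the expanded polystyrene/cellular glass interface, ΣR_partial = 4.460 K/W.
T_interface = T_in − Q·ΣR_partial = -190 °C − (-41.41)(4.460) = -5.3 °C

T = -5.3 °C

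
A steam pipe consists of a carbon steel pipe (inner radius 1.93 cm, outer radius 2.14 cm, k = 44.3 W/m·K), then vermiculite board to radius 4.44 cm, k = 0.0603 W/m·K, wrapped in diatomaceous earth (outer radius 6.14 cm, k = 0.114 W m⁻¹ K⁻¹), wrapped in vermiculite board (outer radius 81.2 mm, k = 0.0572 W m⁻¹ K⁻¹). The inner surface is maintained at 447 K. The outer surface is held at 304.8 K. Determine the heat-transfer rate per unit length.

Series thermal resistances, inner to outer:
  R'_carbon steel = ln(0.0214/0.0193)/(2πk) = 0.1033/(2π·44.3) = 3.711×10^-4 m·K/W
  R'_vermiculite board = ln(0.0444/0.0214)/(2πk) = 0.7298/(2π·0.0603) = 1.926 m·K/W
  R'_diatomaceous earth = ln(0.0614/0.0444)/(2πk) = 0.3242/(2π·0.114) = 0.4526 m·K/W
  R'_vermiculite board = ln(0.0812/0.0614)/(2πk) = 0.2795/(2π·0.0572) = 0.7777 m·K/W
ΣR = 3.711×10^-4 + 1.926 + 0.4526 + 0.7777 = 3.157 m·K/W
Q' = ΔT/ΣR = (447 K − 304.8 K)/3.157 = 45.0 W/m

Q' = 45.0 W/m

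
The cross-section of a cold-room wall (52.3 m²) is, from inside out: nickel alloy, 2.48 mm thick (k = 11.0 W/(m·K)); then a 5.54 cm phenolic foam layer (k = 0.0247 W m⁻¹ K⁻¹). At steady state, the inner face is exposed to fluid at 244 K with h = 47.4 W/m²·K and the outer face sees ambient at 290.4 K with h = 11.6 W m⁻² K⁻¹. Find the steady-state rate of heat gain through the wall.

Resistance network (inner→outer):
  R_conv,in = 1/(hA) = 1/(47.4·52.3) = 4.034×10^-4 K/W
  R_nickel alloy = L/(kA) = 0.00248/(11.0·52.3) = 4.311×10^-6 K/W
  R_phenolic foam = L/(kA) = 0.0554/(0.0247·52.3) = 0.04289 K/W
  R_conv,out = 1/(hA) = 1/(11.6·52.3) = 0.001648 K/W
ΣR = 4.034×10^-4 + 4.311×10^-6 + 0.04289 + 0.001648 = 0.04495 K/W
Q = ΔT/ΣR = (244 K − 290.4 K)/0.04495 = -1030 W
(Negative Q ⇒ heat flows inward; heat gain = 1030 W.)

Q = 1030 W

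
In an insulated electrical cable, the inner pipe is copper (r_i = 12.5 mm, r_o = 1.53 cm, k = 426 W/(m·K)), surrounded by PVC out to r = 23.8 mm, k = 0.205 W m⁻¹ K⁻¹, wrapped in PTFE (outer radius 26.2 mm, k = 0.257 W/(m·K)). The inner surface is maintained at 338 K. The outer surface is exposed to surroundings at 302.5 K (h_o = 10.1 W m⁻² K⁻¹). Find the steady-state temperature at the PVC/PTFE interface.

T = 325.9 K

Series thermal resistances, inner to outer:
  R'_copper = ln(0.0153/0.0125)/(2πk) = 0.2021/(2π·426) = 7.551×10^-5 m·K/W
  R'_PVC = ln(0.0238/0.0153)/(2πk) = 0.4418/(2π·0.205) = 0.3430 m·K/W
  R'_PTFE = ln(0.0262/0.0238)/(2πk) = 0.09607/(2π·0.257) = 0.05950 m·K/W
  R'_conv,out = 1/(2πr h) = 1/(2π·0.0262·10.1) = 0.6014 m·K/W
ΣR = 7.551×10^-5 + 0.3430 + 0.05950 + 0.6014 = 1.004 m·K/W
Q' = ΔT/ΣR = (338 K − 302.5 K)/1.004 = 35.36 W/m
From the inner boundary to the PVC/PTFE interface, ΣR_partial = 0.3431 m·K/W.
T_interface = T_in − Q'·ΣR_partial = 338 K − (35.36)(0.3431) = 325.9 K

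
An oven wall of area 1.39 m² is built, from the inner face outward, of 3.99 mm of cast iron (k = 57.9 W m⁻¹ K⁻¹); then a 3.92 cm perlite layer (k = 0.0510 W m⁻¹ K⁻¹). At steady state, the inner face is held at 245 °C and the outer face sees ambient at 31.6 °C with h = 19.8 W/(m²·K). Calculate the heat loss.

Q = 362 W

Series thermal resistances, inner to outer:
  R_cast iron = L/(kA) = 0.00399/(57.9·1.39) = 4.958×10^-5 K/W
  R_perlite = L/(kA) = 0.0392/(0.0510·1.39) = 0.5530 K/W
  R_conv,out = 1/(hA) = 1/(19.8·1.39) = 0.03633 K/W
ΣR = 4.958×10^-5 + 0.5530 + 0.03633 = 0.5894 K/W
Q = ΔT/ΣR = (245 °C − 31.6 °C)/0.5894 = 362 W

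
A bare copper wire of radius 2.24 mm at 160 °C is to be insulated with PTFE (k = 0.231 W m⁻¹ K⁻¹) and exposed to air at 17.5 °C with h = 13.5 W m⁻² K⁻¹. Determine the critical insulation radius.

For a cylinder, r_cr = k_ins/h = 0.231/13.5 = 0.0171 m = 1.71 cm

r_cr = 1.71 cm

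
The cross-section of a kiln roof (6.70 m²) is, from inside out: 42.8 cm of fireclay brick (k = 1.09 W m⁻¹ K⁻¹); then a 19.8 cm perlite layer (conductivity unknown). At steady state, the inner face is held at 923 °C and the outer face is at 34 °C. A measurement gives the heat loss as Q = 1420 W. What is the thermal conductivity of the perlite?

ΣR = ΔT/Q = |923 − 34|/1420 = 0.6261 K/W
Known resistances:
  R_fireclay brick = L/(kA) = 0.428/(1.09·6.70) = 0.05861 K/W
R_perlite = ΣR − ΣR_known = 0.6261 − 0.05861 = 0.5675 K/W
L/(kA) = 0.5675 ⇒ k = 0.198/(0.5675·6.70) = 0.0521 W/m·K

k = 0.0521 W/m·K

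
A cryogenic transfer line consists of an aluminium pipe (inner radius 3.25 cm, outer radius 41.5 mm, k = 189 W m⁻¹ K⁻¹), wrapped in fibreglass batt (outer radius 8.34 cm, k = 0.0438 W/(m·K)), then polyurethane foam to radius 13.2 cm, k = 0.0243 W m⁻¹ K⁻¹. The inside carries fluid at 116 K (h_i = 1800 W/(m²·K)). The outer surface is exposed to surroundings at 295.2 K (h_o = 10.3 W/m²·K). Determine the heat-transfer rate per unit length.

Q' = 31.6 W/m

Resistance network (inner→outer):
  R'_conv,in = 1/(2πr h) = 1/(2π·0.0325·1800) = 0.002721 m·K/W
  R'_aluminium = ln(0.0415/0.0325)/(2πk) = 0.2445/(2π·189) = 2.059×10^-4 m·K/W
  R'_fibreglass batt = ln(0.0834/0.0415)/(2πk) = 0.6980/(2π·0.0438) = 2.536 m·K/W
  R'_polyurethane foam = ln(0.132/0.0834)/(2πk) = 0.4592/(2π·0.0243) = 3.007 m·K/W
  R'_conv,out = 1/(2πr h) = 1/(2π·0.132·10.3) = 0.1171 m·K/W
ΣR = 0.002721 + 2.059×10^-4 + 2.536 + 3.007 + 0.1171 = 5.663 m·K/W
Q' = ΔT/ΣR = (116 K − 295.2 K)/5.663 = -31.6 W/m
(Negative Q' ⇒ heat flows inward; heat gain = 31.6 W/m.)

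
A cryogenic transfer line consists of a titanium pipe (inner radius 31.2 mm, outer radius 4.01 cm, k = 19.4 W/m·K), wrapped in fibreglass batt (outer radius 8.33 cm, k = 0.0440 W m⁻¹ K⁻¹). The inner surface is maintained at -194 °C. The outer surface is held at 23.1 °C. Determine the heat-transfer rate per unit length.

Series thermal resistances, inner to outer:
  R'_titanium = ln(0.0401/0.0312)/(2πk) = 0.2510/(2π·19.4) = 0.002059 m·K/W
  R'_fibreglass batt = ln(0.0833/0.0401)/(2πk) = 0.7311/(2π·0.0440) = 2.644 m·K/W
ΣR = 0.002059 + 2.644 = 2.646 m·K/W
Q' = ΔT/ΣR = (-194 °C − 23.1 °C)/2.646 = -82.0 W/m
(Negative Q' ⇒ heat flows inward; heat gain = 82.0 W/m.)

Q' = 82.0 W/m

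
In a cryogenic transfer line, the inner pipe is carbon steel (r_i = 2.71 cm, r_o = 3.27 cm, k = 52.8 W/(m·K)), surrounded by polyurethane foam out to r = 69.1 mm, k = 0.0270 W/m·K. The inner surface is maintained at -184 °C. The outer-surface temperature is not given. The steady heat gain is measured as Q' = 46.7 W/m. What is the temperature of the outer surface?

Series resistances:
  R'_carbon steel = ln(0.0327/0.0271)/(2πk) = 0.1878/(2π·52.8) = 5.662×10^-4 m·K/W
  R'_polyurethane foam = ln(0.0691/0.0327)/(2πk) = 0.7482/(2π·0.0270) = 4.410 m·K/W
ΣR = 4.411 m·K/W
ΔT = Q'·ΣR = 46.7 × 4.411 = 206.0 K
Heat flows inward, so T_out = T_in + ΔT = -184 + 206.0 = 22.0 °C

T_out = 22.0 °C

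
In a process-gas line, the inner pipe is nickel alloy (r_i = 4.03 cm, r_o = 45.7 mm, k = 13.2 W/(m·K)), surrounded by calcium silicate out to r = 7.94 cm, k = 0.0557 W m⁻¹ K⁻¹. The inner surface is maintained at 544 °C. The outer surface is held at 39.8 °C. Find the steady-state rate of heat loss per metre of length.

Q' = 319 W/m

Treat each layer as a resistance in series:
  R'_nickel alloy = ln(0.0457/0.0403)/(2πk) = 0.1257/(2π·13.2) = 0.001516 m·K/W
  R'_calcium silicate = ln(0.0794/0.0457)/(2πk) = 0.5524/(2π·0.0557) = 1.578 m·K/W
ΣR = 0.001516 + 1.578 = 1.580 m·K/W
Q' = ΔT/ΣR = (544 °C − 39.8 °C)/1.580 = 319 W/m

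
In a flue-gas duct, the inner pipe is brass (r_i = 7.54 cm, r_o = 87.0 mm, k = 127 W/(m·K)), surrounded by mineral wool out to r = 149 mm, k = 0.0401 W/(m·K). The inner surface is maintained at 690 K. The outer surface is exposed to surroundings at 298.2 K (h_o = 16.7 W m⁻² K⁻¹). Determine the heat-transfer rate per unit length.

Q' = 178 W/m

Resistance network (inner→outer):
  R'_brass = ln(0.0870/0.0754)/(2πk) = 0.1431/(2π·127) = 1.793×10^-4 m·K/W
  R'_mineral wool = ln(0.149/0.0870)/(2πk) = 0.5380/(2π·0.0401) = 2.135 m·K/W
  R'_conv,out = 1/(2πr h) = 1/(2π·0.149·16.7) = 0.06396 m·K/W
ΣR = 1.793×10^-4 + 2.135 + 0.06396 = 2.199 m·K/W
Q' = ΔT/ΣR = (690 K − 298.2 K)/2.199 = 178 W/m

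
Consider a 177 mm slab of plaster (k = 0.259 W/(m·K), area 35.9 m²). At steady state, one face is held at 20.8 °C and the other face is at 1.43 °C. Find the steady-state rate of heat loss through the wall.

Q = kA·ΔT/L = 0.259 × 35.9 × |20.8 °C − 1.43 °C| / 0.177 = 1020 W

Q = 1020 W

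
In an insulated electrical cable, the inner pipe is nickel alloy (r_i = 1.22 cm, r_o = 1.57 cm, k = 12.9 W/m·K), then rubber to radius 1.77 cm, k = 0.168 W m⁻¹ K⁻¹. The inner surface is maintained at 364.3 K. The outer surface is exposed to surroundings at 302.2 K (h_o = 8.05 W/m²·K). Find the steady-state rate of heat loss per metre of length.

Resistance network (inner→outer):
  R'_nickel alloy = ln(0.0157/0.0122)/(2πk) = 0.2522/(2π·12.9) = 0.003112 m·K/W
  R'_rubber = ln(0.0177/0.0157)/(2πk) = 0.1199/(2π·0.168) = 0.1136 m·K/W
  R'_conv,out = 1/(2πr h) = 1/(2π·0.0177·8.05) = 1.117 m·K/W
ΣR = 0.003112 + 0.1136 + 1.117 = 1.234 m·K/W
Q' = ΔT/ΣR = (364.3 K − 302.2 K)/1.234 = 50.3 W/m

Q' = 50.3 W/m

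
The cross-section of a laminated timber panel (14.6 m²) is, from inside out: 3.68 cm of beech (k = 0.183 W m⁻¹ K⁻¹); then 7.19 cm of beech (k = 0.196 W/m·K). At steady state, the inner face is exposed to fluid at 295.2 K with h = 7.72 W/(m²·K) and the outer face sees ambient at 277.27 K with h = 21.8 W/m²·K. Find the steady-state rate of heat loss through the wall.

Q = 352 W

Series thermal resistances, inner to outer:
  R_conv,in = 1/(hA) = 1/(7.72·14.6) = 0.008872 K/W
  R_beech = L/(kA) = 0.0368/(0.183·14.6) = 0.01377 K/W
  R_beech = L/(kA) = 0.0719/(0.196·14.6) = 0.02513 K/W
  R_conv,out = 1/(hA) = 1/(21.8·14.6) = 0.003142 K/W
ΣR = 0.008872 + 0.01377 + 0.02513 + 0.003142 = 0.05091 K/W
Q = ΔT/ΣR = (295.2 K − 277.27 K)/0.05091 = 352 W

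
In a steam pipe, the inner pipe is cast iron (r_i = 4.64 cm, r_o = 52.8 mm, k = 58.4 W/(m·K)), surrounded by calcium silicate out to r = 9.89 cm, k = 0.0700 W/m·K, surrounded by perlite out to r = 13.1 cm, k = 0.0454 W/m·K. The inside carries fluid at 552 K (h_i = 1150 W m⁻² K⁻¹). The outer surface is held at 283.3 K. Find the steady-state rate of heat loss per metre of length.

Q' = 111 W/m

Treat each layer as a resistance in series:
  R'_conv,in = 1/(2πr h) = 1/(2π·0.0464·1150) = 0.002983 m·K/W
  R'_cast iron = ln(0.0528/0.0464)/(2πk) = 0.1292/(2π·58.4) = 3.521×10^-4 m·K/W
  R'_calcium silicate = ln(0.0989/0.0528)/(2πk) = 0.6276/(2π·0.0700) = 1.427 m·K/W
  R'_perlite = ln(0.131/0.0989)/(2πk) = 0.2811/(2π·0.0454) = 0.9854 m·K/W
ΣR = 0.002983 + 3.521×10^-4 + 1.427 + 0.9854 = 2.416 m·K/W
Q' = ΔT/ΣR = (552 K − 283.3 K)/2.416 = 111 W/m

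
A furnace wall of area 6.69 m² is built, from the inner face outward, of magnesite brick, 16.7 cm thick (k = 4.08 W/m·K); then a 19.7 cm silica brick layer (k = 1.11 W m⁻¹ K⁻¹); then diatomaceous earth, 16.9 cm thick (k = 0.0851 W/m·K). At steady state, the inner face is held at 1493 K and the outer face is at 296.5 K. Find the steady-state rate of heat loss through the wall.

Treat each layer as a resistance in series:
  R_magnesite brick = L/(kA) = 0.167/(4.08·6.69) = 0.006118 K/W
  R_silica brick = L/(kA) = 0.197/(1.11·6.69) = 0.02653 K/W
  R_diatomaceous earth = L/(kA) = 0.169/(0.0851·6.69) = 0.2968 K/W
ΣR = 0.006118 + 0.02653 + 0.2968 = 0.3294 K/W
Q = ΔT/ΣR = (1493 K − 296.5 K)/0.3294 = 3630 W

Q = 3630 W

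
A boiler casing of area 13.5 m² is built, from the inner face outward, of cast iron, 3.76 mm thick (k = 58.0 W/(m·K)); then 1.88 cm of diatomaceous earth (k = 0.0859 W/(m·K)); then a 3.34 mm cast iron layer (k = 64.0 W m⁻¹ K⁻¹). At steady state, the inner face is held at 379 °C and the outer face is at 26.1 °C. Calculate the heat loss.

Q = 21800 W

Resistance network (inner→outer):
  R_cast iron = L/(kA) = 0.00376/(58.0·13.5) = 4.802×10^-6 K/W
  R_diatomaceous earth = L/(kA) = 0.0188/(0.0859·13.5) = 0.01621 K/W
  R_cast iron = L/(kA) = 0.00334/(64.0·13.5) = 3.866×10^-6 K/W
ΣR = 4.802×10^-6 + 0.01621 + 3.866×10^-6 = 0.01622 K/W
Q = ΔT/ΣR = (379 °C − 26.1 °C)/0.01622 = 21800 W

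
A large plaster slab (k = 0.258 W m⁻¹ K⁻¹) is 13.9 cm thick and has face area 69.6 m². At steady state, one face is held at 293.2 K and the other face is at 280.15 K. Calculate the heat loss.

Q = kA·ΔT/L = 0.258 × 69.6 × |293.2 K − 280.15 K| / 0.139 = 1690 W

Q = 1690 W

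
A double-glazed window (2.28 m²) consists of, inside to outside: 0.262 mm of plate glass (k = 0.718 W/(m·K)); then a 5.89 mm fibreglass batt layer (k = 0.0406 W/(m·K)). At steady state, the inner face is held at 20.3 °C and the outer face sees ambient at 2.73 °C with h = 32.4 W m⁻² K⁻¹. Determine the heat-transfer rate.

Q = 227 W

Treat each layer as a resistance in series:
  R_plate glass = L/(kA) = 2.62×10^-4/(0.718·2.28) = 1.600×10^-4 K/W
  R_fibreglass batt = L/(kA) = 0.00589/(0.0406·2.28) = 0.06363 K/W
  R_conv,out = 1/(hA) = 1/(32.4·2.28) = 0.01354 K/W
ΣR = 1.600×10^-4 + 0.06363 + 0.01354 = 0.07733 K/W
Q = ΔT/ΣR = (20.3 °C − 2.73 °C)/0.07733 = 227 W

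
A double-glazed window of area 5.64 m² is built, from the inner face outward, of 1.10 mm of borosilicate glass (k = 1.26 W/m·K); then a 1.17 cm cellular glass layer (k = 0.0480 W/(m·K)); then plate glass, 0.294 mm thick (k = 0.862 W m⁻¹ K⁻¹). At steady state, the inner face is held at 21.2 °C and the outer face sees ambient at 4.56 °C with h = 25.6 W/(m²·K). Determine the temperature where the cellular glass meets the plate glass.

T = 6.87 °C

Resistance network (inner→outer):
  R_borosilicate glass = L/(kA) = 0.00110/(1.26·5.64) = 1.548×10^-4 K/W
  R_cellular glass = L/(kA) = 0.0117/(0.0480·5.64) = 0.04322 K/W
  R_plate glass = L/(kA) = 2.94×10^-4/(0.862·5.64) = 6.047×10^-5 K/W
  R_conv,out = 1/(hA) = 1/(25.6·5.64) = 0.006926 K/W
ΣR = 1.548×10^-4 + 0.04322 + 6.047×10^-5 + 0.006926 = 0.05036 K/W
Q = ΔT/ΣR = (21.2 °C − 4.56 °C)/0.05036 = 330.4 W
From the inner boundary to the cellular glass/plate glass interface, ΣR_partial = 0.04337 K/W.
T_interface = T_in − Q·ΣR_partial = 21.2 °C − (330.4)(0.04337) = 6.87 °C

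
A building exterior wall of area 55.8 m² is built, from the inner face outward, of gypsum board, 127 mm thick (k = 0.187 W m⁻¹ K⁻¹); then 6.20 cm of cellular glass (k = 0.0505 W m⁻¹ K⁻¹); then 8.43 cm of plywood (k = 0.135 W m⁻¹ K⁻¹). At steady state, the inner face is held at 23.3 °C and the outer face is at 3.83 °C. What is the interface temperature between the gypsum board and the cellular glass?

T = 18.1 °C

Resistance network (inner→outer):
  R_gypsum board = L/(kA) = 0.127/(0.187·55.8) = 0.01217 K/W
  R_cellular glass = L/(kA) = 0.0620/(0.0505·55.8) = 0.02200 K/W
  R_plywood = L/(kA) = 0.0843/(0.135·55.8) = 0.01119 K/W
ΣR = 0.01217 + 0.02200 + 0.01119 = 0.04536 K/W
Q = ΔT/ΣR = (23.3 °C − 3.83 °C)/0.04536 = 429.2 W
From the inner boundary to the gypsum board/cellular glass interface, ΣR_partial = 0.01217 K/W.
T_interface = T_in − Q·ΣR_partial = 23.3 °C − (429.2)(0.01217) = 18.1 °C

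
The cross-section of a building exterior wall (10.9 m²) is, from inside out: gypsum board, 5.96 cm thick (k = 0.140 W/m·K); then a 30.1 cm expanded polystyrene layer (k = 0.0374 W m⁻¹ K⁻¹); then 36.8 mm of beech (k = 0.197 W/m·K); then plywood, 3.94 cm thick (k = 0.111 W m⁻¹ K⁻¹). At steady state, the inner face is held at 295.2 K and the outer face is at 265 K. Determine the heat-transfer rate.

Treat each layer as a resistance in series:
  R_gypsum board = L/(kA) = 0.0596/(0.140·10.9) = 0.03906 K/W
  R_expanded polystyrene = L/(kA) = 0.301/(0.0374·10.9) = 0.7384 K/W
  R_beech = L/(kA) = 0.0368/(0.197·10.9) = 0.01714 K/W
  R_plywood = L/(kA) = 0.0394/(0.111·10.9) = 0.03256 K/W
ΣR = 0.03906 + 0.7384 + 0.01714 + 0.03256 = 0.8272 K/W
Q = ΔT/ΣR = (295.2 K − 265 K)/0.8272 = 36.5 W

Q = 36.5 W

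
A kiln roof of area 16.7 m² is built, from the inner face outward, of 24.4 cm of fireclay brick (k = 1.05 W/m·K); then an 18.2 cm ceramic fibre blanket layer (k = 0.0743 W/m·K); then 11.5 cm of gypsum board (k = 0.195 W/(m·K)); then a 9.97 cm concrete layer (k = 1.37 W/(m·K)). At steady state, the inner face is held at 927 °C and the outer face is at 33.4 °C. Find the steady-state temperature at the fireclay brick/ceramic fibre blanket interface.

Treat each layer as a resistance in series:
  R_fireclay brick = L/(kA) = 0.244/(1.05·16.7) = 0.01392 K/W
  R_ceramic fibre blanket = L/(kA) = 0.182/(0.0743·16.7) = 0.1467 K/W
  R_gypsum board = L/(kA) = 0.115/(0.195·16.7) = 0.03531 K/W
  R_concrete = L/(kA) = 0.0997/(1.37·16.7) = 0.004358 K/W
ΣR = 0.01392 + 0.1467 + 0.03531 + 0.004358 = 0.2003 K/W
Q = ΔT/ΣR = (927 °C − 33.4 °C)/0.2003 = 4461 W
From the inner boundary to the fireclay brick/ceramic fibre blanket interface, ΣR_partial = 0.01392 K/W.
T_interface = T_in − Q·ΣR_partial = 927 °C − (4461)(0.01392) = 865 °C

T = 865 °C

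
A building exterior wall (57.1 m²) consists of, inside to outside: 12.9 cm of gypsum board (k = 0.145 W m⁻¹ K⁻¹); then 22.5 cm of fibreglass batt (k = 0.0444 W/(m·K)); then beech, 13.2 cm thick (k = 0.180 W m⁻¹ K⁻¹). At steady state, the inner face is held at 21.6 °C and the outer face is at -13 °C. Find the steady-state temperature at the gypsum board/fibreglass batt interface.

Series thermal resistances, inner to outer:
  R_gypsum board = L/(kA) = 0.129/(0.145·57.1) = 0.01558 K/W
  R_fibreglass batt = L/(kA) = 0.225/(0.0444·57.1) = 0.08875 K/W
  R_beech = L/(kA) = 0.132/(0.180·57.1) = 0.01284 K/W
ΣR = 0.01558 + 0.08875 + 0.01284 = 0.1172 K/W
Q = ΔT/ΣR = (21.6 °C − -13 °C)/0.1172 = 295.2 W
From the inner boundary to the gypsum board/fibreglass batt interface, ΣR_partial = 0.01558 K/W.
T_interface = T_in − Q·ΣR_partial = 21.6 °C − (295.2)(0.01558) = 17.0 °C

T = 17.0 °C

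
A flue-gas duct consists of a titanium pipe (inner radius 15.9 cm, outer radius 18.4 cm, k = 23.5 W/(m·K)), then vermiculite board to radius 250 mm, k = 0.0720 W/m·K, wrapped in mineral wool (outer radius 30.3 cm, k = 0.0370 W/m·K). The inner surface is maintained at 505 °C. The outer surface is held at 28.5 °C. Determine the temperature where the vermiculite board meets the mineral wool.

Treat each layer as a resistance in series:
  R'_titanium = ln(0.184/0.159)/(2πk) = 0.1460/(2π·23.5) = 9.890×10^-4 m·K/W
  R'_vermiculite board = ln(0.250/0.184)/(2πk) = 0.3065/(2π·0.0720) = 0.6776 m·K/W
  R'_mineral wool = ln(0.303/0.250)/(2πk) = 0.1923/(2π·0.0370) = 0.8271 m·K/W
ΣR = 9.890×10^-4 + 0.6776 + 0.8271 = 1.506 m·K/W
Q' = ΔT/ΣR = (505 °C − 28.5 °C)/1.506 = 316.4 W/m
From the inner boundary to the vermiculite board/mineral wool interface, ΣR_partial = 0.6786 m·K/W.
T_interface = T_in − Q'·ΣR_partial = 505 °C − (316.4)(0.6786) = 290 °C

T = 290 °C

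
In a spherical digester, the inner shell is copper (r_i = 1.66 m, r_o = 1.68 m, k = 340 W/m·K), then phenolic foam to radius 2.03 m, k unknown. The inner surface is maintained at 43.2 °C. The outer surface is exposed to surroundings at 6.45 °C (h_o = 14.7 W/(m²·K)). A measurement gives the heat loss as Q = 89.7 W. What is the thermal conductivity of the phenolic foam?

ΣR = ΔT/Q = |43.2 − 6.45|/89.7 = 0.4097 K/W
Known resistances:
  R_copper = (1/1.66 − 1/1.68)/(4πk) = 0.007172/(4π·340) = 1.679×10^-6 K/W
  R_conv,out = 1/(4πr²h) = 1/(4π·2.03²·14.7) = 0.001314 K/W
R_phenolic foam = ΣR − ΣR_known = 0.4097 − 0.001316 = 0.4084 K/W
(1/r₁−1/r₂)/(4πk) = 0.4084 ⇒ k = 0.1026/(4π·0.4084) = 0.0200 W/m·K

k = 0.0200 W/m·K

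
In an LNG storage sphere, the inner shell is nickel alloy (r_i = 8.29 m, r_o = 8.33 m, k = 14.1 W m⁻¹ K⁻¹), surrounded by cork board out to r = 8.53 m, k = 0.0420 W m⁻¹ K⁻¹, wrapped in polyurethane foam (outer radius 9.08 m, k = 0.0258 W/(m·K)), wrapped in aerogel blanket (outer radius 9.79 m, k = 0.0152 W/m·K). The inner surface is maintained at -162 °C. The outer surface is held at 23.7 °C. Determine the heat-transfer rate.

Q = 2.69 kW

Series thermal resistances, inner to outer:
  R_nickel alloy = (1/8.29 − 1/8.33)/(4πk) = 5.792×10^-4/(4π·14.1) = 3.269×10^-6 K/W
  R_cork board = (1/8.33 − 1/8.53)/(4πk) = 0.002815/(4π·0.0420) = 0.005333 K/W
  R_polyurethane foam = (1/8.53 − 1/9.08)/(4πk) = 0.007101/(4π·0.0258) = 0.02190 K/W
  R_aerogel blanket = (1/9.08 − 1/9.79)/(4πk) = 0.007987/(4π·0.0152) = 0.04182 K/W
ΣR = 3.269×10^-6 + 0.005333 + 0.02190 + 0.04182 = 0.06906 K/W
Q = ΔT/ΣR = (-162 °C − 23.7 °C)/0.06906 = -2690 W
(Negative Q ⇒ heat flows inward; heat gain = 2690 W.)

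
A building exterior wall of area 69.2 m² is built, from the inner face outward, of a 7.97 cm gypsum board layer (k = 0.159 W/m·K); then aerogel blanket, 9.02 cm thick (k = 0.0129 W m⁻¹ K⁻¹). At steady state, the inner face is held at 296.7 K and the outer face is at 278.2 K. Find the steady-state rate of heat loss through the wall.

Resistance network (inner→outer):
  R_gypsum board = L/(kA) = 0.0797/(0.159·69.2) = 0.007244 K/W
  R_aerogel blanket = L/(kA) = 0.0902/(0.0129·69.2) = 0.1010 K/W
ΣR = 0.007244 + 0.1010 = 0.1082 K/W
Q = ΔT/ΣR = (296.7 K − 278.2 K)/0.1082 = 171 W

Q = 171 W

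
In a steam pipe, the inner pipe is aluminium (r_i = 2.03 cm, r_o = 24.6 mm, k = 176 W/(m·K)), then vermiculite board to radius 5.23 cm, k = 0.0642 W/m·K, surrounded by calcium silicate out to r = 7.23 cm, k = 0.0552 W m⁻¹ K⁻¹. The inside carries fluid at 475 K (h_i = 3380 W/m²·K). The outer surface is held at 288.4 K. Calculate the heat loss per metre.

Resistance network (inner→outer):
  R'_conv,in = 1/(2πr h) = 1/(2π·0.0203·3380) = 0.002320 m·K/W
  R'_aluminium = ln(0.0246/0.0203)/(2πk) = 0.1921/(2π·176) = 1.737×10^-4 m·K/W
  R'_vermiculite board = ln(0.0523/0.0246)/(2πk) = 0.7542/(2π·0.0642) = 1.870 m·K/W
  R'_calcium silicate = ln(0.0723/0.0523)/(2πk) = 0.3238/(2π·0.0552) = 0.9337 m·K/W
ΣR = 0.002320 + 1.737×10^-4 + 1.870 + 0.9337 = 2.806 m·K/W
Q' = ΔT/ΣR = (475 K − 288.4 K)/2.806 = 66.5 W/m

Q' = 66.5 W/m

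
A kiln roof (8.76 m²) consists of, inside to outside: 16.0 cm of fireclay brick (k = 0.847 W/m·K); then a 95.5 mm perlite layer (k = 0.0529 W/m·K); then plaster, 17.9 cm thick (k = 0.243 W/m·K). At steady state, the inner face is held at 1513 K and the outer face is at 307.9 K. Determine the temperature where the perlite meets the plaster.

T = 633 K

Series thermal resistances, inner to outer:
  R_fireclay brick = L/(kA) = 0.160/(0.847·8.76) = 0.02156 K/W
  R_perlite = L/(kA) = 0.0955/(0.0529·8.76) = 0.2061 K/W
  R_plaster = L/(kA) = 0.179/(0.243·8.76) = 0.08409 K/W
ΣR = 0.02156 + 0.2061 + 0.08409 = 0.3118 K/W
Q = ΔT/ΣR = (1513 K − 307.9 K)/0.3118 = 3865 W
From the inner boundary to the perlite/plaster interface, ΣR_partial = 0.2277 K/W.
T_interface = T_in − Q·ΣR_partial = 1513 K − (3865)(0.2277) = 633 K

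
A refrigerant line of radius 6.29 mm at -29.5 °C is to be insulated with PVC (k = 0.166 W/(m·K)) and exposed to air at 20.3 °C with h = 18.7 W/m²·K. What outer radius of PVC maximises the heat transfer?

r_cr = 0.888 cm

For a cylinder, r_cr = k_ins/h = 0.166/18.7 = 0.00888 m = 0.888 cm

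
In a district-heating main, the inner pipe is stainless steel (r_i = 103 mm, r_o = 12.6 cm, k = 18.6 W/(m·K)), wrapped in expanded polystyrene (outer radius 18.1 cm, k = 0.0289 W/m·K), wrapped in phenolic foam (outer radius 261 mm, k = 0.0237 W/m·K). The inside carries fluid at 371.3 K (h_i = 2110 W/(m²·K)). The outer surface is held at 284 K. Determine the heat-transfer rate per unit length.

Resistance network (inner→outer):
  R'_conv,in = 1/(2πr h) = 1/(2π·0.103·2110) = 7.323×10^-4 m·K/W
  R'_stainless steel = ln(0.126/0.103)/(2πk) = 0.2016/(2π·18.6) = 0.001725 m·K/W
  R'_expanded polystyrene = ln(0.181/0.126)/(2πk) = 0.3622/(2π·0.0289) = 1.995 m·K/W
  R'_phenolic foam = ln(0.261/0.181)/(2πk) = 0.3660/(2π·0.0237) = 2.458 m·K/W
ΣR = 7.323×10^-4 + 0.001725 + 1.995 + 2.458 = 4.455 m·K/W
Q' = ΔT/ΣR = (371.3 K − 284 K)/4.455 = 19.6 W/m

Q' = 19.6 W/m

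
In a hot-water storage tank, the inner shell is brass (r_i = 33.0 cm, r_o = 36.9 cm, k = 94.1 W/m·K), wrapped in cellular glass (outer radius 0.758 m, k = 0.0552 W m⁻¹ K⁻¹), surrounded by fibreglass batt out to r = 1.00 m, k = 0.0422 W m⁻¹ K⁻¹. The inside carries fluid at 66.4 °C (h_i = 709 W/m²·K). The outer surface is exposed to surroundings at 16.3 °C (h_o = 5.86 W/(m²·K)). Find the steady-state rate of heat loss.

Q = 19.1 W

Resistance network (inner→outer):
  R_conv,in = 1/(4πr²h) = 1/(4π·0.330²·709) = 0.001031 K/W
  R_brass = (1/0.330 − 1/0.369)/(4πk) = 0.3203/(4π·94.1) = 2.708×10^-4 K/W
  R_cellular glass = (1/0.369 − 1/0.758)/(4πk) = 1.391/(4π·0.0552) = 2.005 K/W
  R_fibreglass batt = (1/0.758 − 1/1.00)/(4πk) = 0.3193/(4π·0.0422) = 0.6020 K/W
  R_conv,out = 1/(4πr²h) = 1/(4π·1.00²·5.86) = 0.01358 K/W
ΣR = 0.001031 + 2.708×10^-4 + 2.005 + 0.6020 + 0.01358 = 2.622 K/W
Q = ΔT/ΣR = (66.4 °C − 16.3 °C)/2.622 = 19.1 W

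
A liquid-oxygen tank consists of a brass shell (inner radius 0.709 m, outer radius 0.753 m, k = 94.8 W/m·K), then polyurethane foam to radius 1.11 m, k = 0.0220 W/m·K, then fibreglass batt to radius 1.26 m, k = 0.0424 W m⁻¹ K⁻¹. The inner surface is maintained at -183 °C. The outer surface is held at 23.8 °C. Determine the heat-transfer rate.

Q = 118 W

Treat each layer as a resistance in series:
  R_brass = (1/0.709 − 1/0.753)/(4πk) = 0.08242/(4π·94.8) = 6.918×10^-5 K/W
  R_polyurethane foam = (1/0.753 − 1/1.11)/(4πk) = 0.4271/(4π·0.0220) = 1.545 K/W
  R_fibreglass batt = (1/1.11 − 1/1.26)/(4πk) = 0.1073/(4π·0.0424) = 0.2013 K/W
ΣR = 6.918×10^-5 + 1.545 + 0.2013 = 1.746 K/W
Q = ΔT/ΣR = (-183 °C − 23.8 °C)/1.746 = -118 W
(Negative Q ⇒ heat flows inward; heat gain = 118 W.)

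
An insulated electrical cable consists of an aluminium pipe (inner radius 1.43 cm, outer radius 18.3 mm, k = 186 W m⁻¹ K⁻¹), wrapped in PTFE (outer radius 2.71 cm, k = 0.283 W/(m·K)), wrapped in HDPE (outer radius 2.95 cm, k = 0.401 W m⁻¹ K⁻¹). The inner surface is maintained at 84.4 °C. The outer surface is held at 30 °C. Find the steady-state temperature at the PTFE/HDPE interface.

Series thermal resistances, inner to outer:
  R'_aluminium = ln(0.0183/0.0143)/(2πk) = 0.2466/(2π·186) = 2.110×10^-4 m·K/W
  R'_PTFE = ln(0.0271/0.0183)/(2πk) = 0.3926/(2π·0.283) = 0.2208 m·K/W
  R'_HDPE = ln(0.0295/0.0271)/(2πk) = 0.08486/(2π·0.401) = 0.03368 m·K/W
ΣR = 2.110×10^-4 + 0.2208 + 0.03368 = 0.2547 m·K/W
Q' = ΔT/ΣR = (84.4 °C − 30 °C)/0.2547 = 213.6 W/m
From the inner boundary to the PTFE/HDPE interface, ΣR_partial = 0.2210 m·K/W.
T_interface = T_in − Q'·ΣR_partial = 84.4 °C − (213.6)(0.2210) = 37.2 °C

T = 37.2 °C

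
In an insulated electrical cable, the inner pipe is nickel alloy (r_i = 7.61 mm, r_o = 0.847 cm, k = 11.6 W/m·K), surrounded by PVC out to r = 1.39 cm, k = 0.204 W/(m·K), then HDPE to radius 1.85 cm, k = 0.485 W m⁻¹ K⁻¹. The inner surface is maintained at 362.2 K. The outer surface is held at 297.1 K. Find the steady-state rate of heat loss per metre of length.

Q' = 135 W/m

Resistance network (inner→outer):
  R'_nickel alloy = ln(0.00847/0.00761)/(2πk) = 0.1071/(2π·11.6) = 0.001469 m·K/W
  R'_PVC = ln(0.0139/0.00847)/(2πk) = 0.4954/(2π·0.204) = 0.3865 m·K/W
  R'_HDPE = ln(0.0185/0.0139)/(2πk) = 0.2859/(2π·0.485) = 0.09381 m·K/W
ΣR = 0.001469 + 0.3865 + 0.09381 = 0.4818 m·K/W
Q' = ΔT/ΣR = (362.2 K − 297.1 K)/0.4818 = 135 W/m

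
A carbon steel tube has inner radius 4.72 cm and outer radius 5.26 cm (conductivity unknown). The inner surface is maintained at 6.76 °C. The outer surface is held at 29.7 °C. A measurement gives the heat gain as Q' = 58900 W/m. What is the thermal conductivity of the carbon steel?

ΣR = ΔT/Q' = |6.76 − 29.7|/58900 = 3.895×10^-4 m·K/W
ln(r₂/r₁)/(2πk) = 3.895×10^-4 ⇒ k = 0.1083/(2π·3.895×10^-4) = 44.3 W/m·K

k = 44.3 W/m·K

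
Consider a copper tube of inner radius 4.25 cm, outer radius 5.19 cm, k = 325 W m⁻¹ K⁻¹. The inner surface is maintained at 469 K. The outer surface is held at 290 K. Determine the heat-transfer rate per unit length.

Q' = 2πk·ΔT/ln(r₂/r₁) = 2π × 325 × 179 / ln(0.0519/0.0425) = 1.83×10^6 W/m

Q' = 1.83×10^6 W/m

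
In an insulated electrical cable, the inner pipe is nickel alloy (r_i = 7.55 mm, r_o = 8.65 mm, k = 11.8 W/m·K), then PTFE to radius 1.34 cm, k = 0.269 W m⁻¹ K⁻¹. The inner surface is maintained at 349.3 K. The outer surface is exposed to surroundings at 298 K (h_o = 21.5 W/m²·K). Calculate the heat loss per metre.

Treat each layer as a resistance in series:
  R'_nickel alloy = ln(0.00865/0.00755)/(2πk) = 0.1360/(2π·11.8) = 0.001834 m·K/W
  R'_PTFE = ln(0.0134/0.00865)/(2πk) = 0.4377/(2π·0.269) = 0.2590 m·K/W
  R'_conv,out = 1/(2πr h) = 1/(2π·0.0134·21.5) = 0.5524 m·K/W
ΣR = 0.001834 + 0.2590 + 0.5524 = 0.8132 m·K/W
Q' = ΔT/ΣR = (349.3 K − 298 K)/0.8132 = 63.1 W/m

Q' = 63.1 W/m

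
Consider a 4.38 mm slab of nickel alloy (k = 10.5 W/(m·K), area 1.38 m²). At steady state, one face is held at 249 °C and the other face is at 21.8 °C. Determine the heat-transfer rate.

Q = 752 kW

Q = kA·ΔT/L = 10.5 × 1.38 × |249 °C − 21.8 °C| / 0.00438 = 7.52×10^5 W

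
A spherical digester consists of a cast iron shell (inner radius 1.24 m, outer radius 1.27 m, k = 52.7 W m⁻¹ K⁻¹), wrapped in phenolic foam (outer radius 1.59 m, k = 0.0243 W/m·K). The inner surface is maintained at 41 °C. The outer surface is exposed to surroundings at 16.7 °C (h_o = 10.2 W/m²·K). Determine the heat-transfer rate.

Resistance network (inner→outer):
  R_cast iron = (1/1.24 − 1/1.27)/(4πk) = 0.01905/(4π·52.7) = 2.877×10^-5 K/W
  R_phenolic foam = (1/1.27 − 1/1.59)/(4πk) = 0.1585/(4π·0.0243) = 0.5190 K/W
  R_conv,out = 1/(4πr²h) = 1/(4π·1.59²·10.2) = 0.003086 K/W
ΣR = 2.877×10^-5 + 0.5190 + 0.003086 = 0.5221 K/W
Q = ΔT/ΣR = (41 °C − 16.7 °C)/0.5221 = 46.5 W

Q = 46.5 W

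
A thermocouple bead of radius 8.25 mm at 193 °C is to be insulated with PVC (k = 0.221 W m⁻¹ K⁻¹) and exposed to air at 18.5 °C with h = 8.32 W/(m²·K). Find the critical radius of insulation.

For a sphere, r_cr = 2k_ins/h = 2·0.221/8.32 = 0.0531 m = 5.31 cm

r_cr = 5.31 cm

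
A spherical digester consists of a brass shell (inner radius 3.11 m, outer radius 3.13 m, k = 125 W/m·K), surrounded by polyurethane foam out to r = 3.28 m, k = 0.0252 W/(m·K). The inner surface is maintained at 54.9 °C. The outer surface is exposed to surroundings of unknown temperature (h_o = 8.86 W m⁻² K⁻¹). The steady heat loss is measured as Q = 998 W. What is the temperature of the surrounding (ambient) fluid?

Series resistances:
  R_brass = (1/3.11 − 1/3.13)/(4πk) = 0.002055/(4π·125) = 1.308×10^-6 K/W
  R_polyurethane foam = (1/3.13 − 1/3.28)/(4πk) = 0.01461/(4π·0.0252) = 0.04614 K/W
  R_conv,out = 1/(4πr²h) = 1/(4π·3.28²·8.86) = 8.349×10^-4 K/W
ΣR = 0.04697 K/W
ΔT = Q·ΣR = 998 × 0.04697 = 46.88 K
Heat flows outward, so T_out = T_in − ΔT = 54.9 − 46.88 = 8.02 °C

T_out = 8.02 °C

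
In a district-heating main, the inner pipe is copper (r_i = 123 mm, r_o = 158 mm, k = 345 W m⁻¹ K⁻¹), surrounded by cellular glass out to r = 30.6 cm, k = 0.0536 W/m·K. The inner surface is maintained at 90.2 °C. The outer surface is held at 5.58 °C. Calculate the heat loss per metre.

Q' = 43.1 W/m

Series thermal resistances, inner to outer:
  R'_copper = ln(0.158/0.123)/(2πk) = 0.2504/(2π·345) = 1.155×10^-4 m·K/W
  R'_cellular glass = ln(0.306/0.158)/(2πk) = 0.6610/(2π·0.0536) = 1.963 m·K/W
ΣR = 1.155×10^-4 + 1.963 = 1.963 m·K/W
Q' = ΔT/ΣR = (90.2 °C − 5.58 °C)/1.963 = 43.1 W/m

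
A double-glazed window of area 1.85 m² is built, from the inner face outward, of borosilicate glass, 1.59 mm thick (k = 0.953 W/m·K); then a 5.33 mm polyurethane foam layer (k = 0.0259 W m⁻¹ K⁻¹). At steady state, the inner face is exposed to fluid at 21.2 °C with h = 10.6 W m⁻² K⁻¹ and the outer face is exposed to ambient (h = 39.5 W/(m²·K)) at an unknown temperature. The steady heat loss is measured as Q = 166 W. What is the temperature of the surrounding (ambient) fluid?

Series resistances:
  R_conv,in = 1/(hA) = 1/(10.6·1.85) = 0.05099 K/W
  R_borosilicate glass = L/(kA) = 0.00159/(0.953·1.85) = 9.018×10^-4 K/W
  R_polyurethane foam = L/(kA) = 0.00533/(0.0259·1.85) = 0.1112 K/W
  R_conv,out = 1/(hA) = 1/(39.5·1.85) = 0.01368 K/W
ΣR = 0.1768 K/W
ΔT = Q·ΣR = 166 × 0.1768 = 29.35 K
Heat flows outward, so T_out = T_in − ΔT = 21.2 − 29.35 = -8.15 °C

T_out = -8.15 °C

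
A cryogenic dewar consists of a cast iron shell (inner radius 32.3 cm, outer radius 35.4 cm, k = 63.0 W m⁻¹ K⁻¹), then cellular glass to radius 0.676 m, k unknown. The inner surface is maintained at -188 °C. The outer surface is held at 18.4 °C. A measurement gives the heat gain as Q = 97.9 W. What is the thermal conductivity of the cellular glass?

ΣR = ΔT/Q = |-188 − 18.4|/97.9 = 2.108 K/W
Known resistances:
  R_cast iron = (1/0.323 − 1/0.354)/(4πk) = 0.2711/(4π·63.0) = 3.425×10^-4 K/W
R_cellular glass = ΣR − ΣR_known = 2.108 − 3.425×10^-4 = 2.108 K/W
(1/r₁−1/r₂)/(4πk) = 2.108 ⇒ k = 1.346/(4π·2.108) = 0.0508 W/m·K

k = 0.0508 W/m·K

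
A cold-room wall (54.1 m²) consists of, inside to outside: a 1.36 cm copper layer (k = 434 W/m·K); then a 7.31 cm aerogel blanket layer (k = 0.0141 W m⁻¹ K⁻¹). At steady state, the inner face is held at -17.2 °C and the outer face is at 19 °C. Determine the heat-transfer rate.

Resistance network (inner→outer):
  R_copper = L/(kA) = 0.0136/(434·54.1) = 5.792×10^-7 K/W
  R_aerogel blanket = L/(kA) = 0.0731/(0.0141·54.1) = 0.09583 K/W
ΣR = 5.792×10^-7 + 0.09583 = 0.09583 K/W
Q = ΔT/ΣR = (-17.2 °C − 19 °C)/0.09583 = -378 W
(Negative Q ⇒ heat flows inward; heat gain = 378 W.)

Q = 378 W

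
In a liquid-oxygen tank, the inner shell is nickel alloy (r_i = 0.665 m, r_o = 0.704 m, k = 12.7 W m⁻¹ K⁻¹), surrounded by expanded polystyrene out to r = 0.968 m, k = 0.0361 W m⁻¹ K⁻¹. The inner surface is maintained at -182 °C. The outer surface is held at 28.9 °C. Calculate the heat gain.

Q = 247 W

Treat each layer as a resistance in series:
  R_nickel alloy = (1/0.665 − 1/0.704)/(4πk) = 0.08330/(4π·12.7) = 5.220×10^-4 K/W
  R_expanded polystyrene = (1/0.704 − 1/0.968)/(4πk) = 0.3874/(4π·0.0361) = 0.8540 K/W
ΣR = 5.220×10^-4 + 0.8540 = 0.8545 K/W
Q = ΔT/ΣR = (-182 °C − 28.9 °C)/0.8545 = -247 W
(Negative Q ⇒ heat flows inward; heat gain = 247 W.)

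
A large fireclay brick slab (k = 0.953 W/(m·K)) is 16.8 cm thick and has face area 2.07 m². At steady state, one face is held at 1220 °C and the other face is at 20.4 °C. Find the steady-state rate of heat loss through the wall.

Q = kA·ΔT/L = 0.953 × 2.07 × |1220 °C − 20.4 °C| / 0.168 = 14100 W

Q = 14100 W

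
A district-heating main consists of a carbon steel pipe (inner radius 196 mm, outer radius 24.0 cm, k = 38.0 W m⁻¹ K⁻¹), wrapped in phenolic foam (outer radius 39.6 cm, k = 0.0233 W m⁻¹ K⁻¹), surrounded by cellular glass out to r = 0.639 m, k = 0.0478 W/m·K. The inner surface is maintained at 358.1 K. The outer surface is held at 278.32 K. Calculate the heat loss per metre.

Treat each layer as a resistance in series:
  R'_carbon steel = ln(0.240/0.196)/(2πk) = 0.2025/(2π·38.0) = 8.482×10^-4 m·K/W
  R'_phenolic foam = ln(0.396/0.240)/(2πk) = 0.5008/(2π·0.0233) = 3.421 m·K/W
  R'_cellular glass = ln(0.639/0.396)/(2πk) = 0.4785/(2π·0.0478) = 1.593 m·K/W
ΣR = 8.482×10^-4 + 3.421 + 1.593 = 5.015 m·K/W
Q' = ΔT/ΣR = (358.1 K − 278.32 K)/5.015 = 15.9 W/m

Q' = 15.9 W/m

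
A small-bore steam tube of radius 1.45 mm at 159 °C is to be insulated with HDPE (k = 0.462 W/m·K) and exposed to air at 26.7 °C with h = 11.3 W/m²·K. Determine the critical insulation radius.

For a cylinder, r_cr = k_ins/h = 0.462/11.3 = 0.0409 m = 4.09 cm

r_cr = 4.09 cm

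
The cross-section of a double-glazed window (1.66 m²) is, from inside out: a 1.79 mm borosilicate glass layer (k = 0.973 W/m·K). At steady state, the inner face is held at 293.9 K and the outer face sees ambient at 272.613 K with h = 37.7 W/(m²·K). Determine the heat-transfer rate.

Series thermal resistances, inner to outer:
  R_borosilicate glass = L/(kA) = 0.00179/(0.973·1.66) = 0.001108 K/W
  R_conv,out = 1/(hA) = 1/(37.7·1.66) = 0.01598 K/W
ΣR = 0.001108 + 0.01598 = 0.01709 K/W
Q = ΔT/ΣR = (293.9 K − 272.613 K)/0.01709 = 1250 W

Q = 1250 W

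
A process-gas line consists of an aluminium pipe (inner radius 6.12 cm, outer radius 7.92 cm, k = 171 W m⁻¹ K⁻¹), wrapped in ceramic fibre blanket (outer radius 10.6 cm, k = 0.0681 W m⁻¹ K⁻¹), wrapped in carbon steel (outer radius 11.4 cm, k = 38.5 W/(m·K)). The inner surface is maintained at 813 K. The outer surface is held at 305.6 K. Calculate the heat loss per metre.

Series thermal resistances, inner to outer:
  R'_aluminium = ln(0.0792/0.0612)/(2πk) = 0.2578/(2π·171) = 2.400×10^-4 m·K/W
  R'_ceramic fibre blanket = ln(0.106/0.0792)/(2πk) = 0.2915/(2π·0.0681) = 0.6812 m·K/W
  R'_carbon steel = ln(0.114/0.106)/(2πk) = 0.07276/(2π·38.5) = 3.008×10^-4 m·K/W
ΣR = 2.400×10^-4 + 0.6812 + 3.008×10^-4 = 0.6817 m·K/W
Q' = ΔT/ΣR = (813 K − 305.6 K)/0.6817 = 744 W/m

Q' = 744 W/m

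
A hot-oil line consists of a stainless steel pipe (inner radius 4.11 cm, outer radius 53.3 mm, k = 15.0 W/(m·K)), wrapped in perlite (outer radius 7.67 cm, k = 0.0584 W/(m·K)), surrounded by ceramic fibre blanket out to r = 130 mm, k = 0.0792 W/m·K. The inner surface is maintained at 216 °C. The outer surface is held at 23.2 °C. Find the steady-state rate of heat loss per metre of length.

Resistance network (inner→outer):
  R'_stainless steel = ln(0.0533/0.0411)/(2πk) = 0.2599/(2π·15.0) = 0.002758 m·K/W
  R'_perlite = ln(0.0767/0.0533)/(2πk) = 0.3640/(2π·0.0584) = 0.9919 m·K/W
  R'_ceramic fibre blanket = ln(0.130/0.0767)/(2πk) = 0.5276/(2π·0.0792) = 1.060 m·K/W
ΣR = 0.002758 + 0.9919 + 1.060 = 2.055 m·K/W
Q' = ΔT/ΣR = (216 °C − 23.2 °C)/2.055 = 93.8 W/m

Q' = 93.8 W/m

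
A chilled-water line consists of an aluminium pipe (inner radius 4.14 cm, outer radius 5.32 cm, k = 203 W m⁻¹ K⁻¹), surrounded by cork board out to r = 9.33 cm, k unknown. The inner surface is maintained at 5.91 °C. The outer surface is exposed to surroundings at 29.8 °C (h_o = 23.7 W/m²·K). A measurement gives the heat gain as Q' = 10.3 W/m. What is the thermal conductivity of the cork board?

k = 0.0398 W/m·K

ΣR = ΔT/Q' = |5.91 − 29.8|/10.3 = 2.319 m·K/W
Known resistances:
  R'_aluminium = ln(0.0532/0.0414)/(2πk) = 0.2508/(2π·203) = 1.966×10^-4 m·K/W
  R'_conv,out = 1/(2πr h) = 1/(2π·0.0933·23.7) = 0.07198 m·K/W
R_cork board = ΣR − ΣR_known = 2.319 − 0.07218 = 2.247 m·K/W
ln(r₂/r₁)/(2πk) = 2.247 ⇒ k = 0.5618/(2π·2.247) = 0.0398 W/m·K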